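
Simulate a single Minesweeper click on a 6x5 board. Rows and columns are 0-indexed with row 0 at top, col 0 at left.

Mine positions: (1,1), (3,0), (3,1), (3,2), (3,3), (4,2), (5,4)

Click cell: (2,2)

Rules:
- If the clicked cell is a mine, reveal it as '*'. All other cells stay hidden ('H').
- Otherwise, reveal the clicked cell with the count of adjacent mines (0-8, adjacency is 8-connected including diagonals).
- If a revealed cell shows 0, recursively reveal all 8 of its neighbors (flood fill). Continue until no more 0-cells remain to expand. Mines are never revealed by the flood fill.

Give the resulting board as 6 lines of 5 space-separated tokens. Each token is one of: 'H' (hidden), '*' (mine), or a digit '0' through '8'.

H H H H H
H H H H H
H H 4 H H
H H H H H
H H H H H
H H H H H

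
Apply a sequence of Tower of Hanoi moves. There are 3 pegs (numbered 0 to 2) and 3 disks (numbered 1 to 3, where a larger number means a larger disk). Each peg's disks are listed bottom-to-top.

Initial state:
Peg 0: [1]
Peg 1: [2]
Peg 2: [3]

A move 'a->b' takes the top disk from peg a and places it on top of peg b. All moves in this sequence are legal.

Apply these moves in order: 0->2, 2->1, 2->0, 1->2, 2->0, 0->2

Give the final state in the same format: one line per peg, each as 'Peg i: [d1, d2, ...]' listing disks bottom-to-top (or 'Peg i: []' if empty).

Answer: Peg 0: [3]
Peg 1: [2]
Peg 2: [1]

Derivation:
After move 1 (0->2):
Peg 0: []
Peg 1: [2]
Peg 2: [3, 1]

After move 2 (2->1):
Peg 0: []
Peg 1: [2, 1]
Peg 2: [3]

After move 3 (2->0):
Peg 0: [3]
Peg 1: [2, 1]
Peg 2: []

After move 4 (1->2):
Peg 0: [3]
Peg 1: [2]
Peg 2: [1]

After move 5 (2->0):
Peg 0: [3, 1]
Peg 1: [2]
Peg 2: []

After move 6 (0->2):
Peg 0: [3]
Peg 1: [2]
Peg 2: [1]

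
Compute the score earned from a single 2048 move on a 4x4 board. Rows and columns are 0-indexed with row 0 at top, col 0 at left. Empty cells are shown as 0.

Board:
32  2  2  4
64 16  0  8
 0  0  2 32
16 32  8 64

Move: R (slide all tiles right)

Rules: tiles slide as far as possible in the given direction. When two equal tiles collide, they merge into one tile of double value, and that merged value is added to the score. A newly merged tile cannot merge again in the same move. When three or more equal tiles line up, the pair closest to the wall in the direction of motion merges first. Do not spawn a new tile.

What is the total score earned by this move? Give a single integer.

Answer: 4

Derivation:
Slide right:
row 0: [32, 2, 2, 4] -> [0, 32, 4, 4]  score +4 (running 4)
row 1: [64, 16, 0, 8] -> [0, 64, 16, 8]  score +0 (running 4)
row 2: [0, 0, 2, 32] -> [0, 0, 2, 32]  score +0 (running 4)
row 3: [16, 32, 8, 64] -> [16, 32, 8, 64]  score +0 (running 4)
Board after move:
 0 32  4  4
 0 64 16  8
 0  0  2 32
16 32  8 64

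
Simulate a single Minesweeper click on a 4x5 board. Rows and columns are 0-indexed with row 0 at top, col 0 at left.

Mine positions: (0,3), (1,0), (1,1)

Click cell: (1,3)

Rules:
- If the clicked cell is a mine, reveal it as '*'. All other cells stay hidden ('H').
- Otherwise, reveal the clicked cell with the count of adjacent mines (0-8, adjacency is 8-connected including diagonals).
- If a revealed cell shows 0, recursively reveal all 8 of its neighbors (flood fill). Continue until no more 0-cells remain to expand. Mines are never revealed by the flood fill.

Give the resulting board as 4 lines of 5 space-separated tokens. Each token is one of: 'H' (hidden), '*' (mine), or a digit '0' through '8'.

H H H H H
H H H 1 H
H H H H H
H H H H H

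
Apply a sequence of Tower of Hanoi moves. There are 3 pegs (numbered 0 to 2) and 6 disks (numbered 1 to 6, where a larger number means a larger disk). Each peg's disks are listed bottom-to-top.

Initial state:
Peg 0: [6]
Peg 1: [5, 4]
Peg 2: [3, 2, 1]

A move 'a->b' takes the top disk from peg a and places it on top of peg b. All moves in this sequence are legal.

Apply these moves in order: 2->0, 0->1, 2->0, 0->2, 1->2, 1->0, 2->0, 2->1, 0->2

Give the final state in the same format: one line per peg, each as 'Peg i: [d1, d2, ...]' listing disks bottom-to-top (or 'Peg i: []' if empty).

After move 1 (2->0):
Peg 0: [6, 1]
Peg 1: [5, 4]
Peg 2: [3, 2]

After move 2 (0->1):
Peg 0: [6]
Peg 1: [5, 4, 1]
Peg 2: [3, 2]

After move 3 (2->0):
Peg 0: [6, 2]
Peg 1: [5, 4, 1]
Peg 2: [3]

After move 4 (0->2):
Peg 0: [6]
Peg 1: [5, 4, 1]
Peg 2: [3, 2]

After move 5 (1->2):
Peg 0: [6]
Peg 1: [5, 4]
Peg 2: [3, 2, 1]

After move 6 (1->0):
Peg 0: [6, 4]
Peg 1: [5]
Peg 2: [3, 2, 1]

After move 7 (2->0):
Peg 0: [6, 4, 1]
Peg 1: [5]
Peg 2: [3, 2]

After move 8 (2->1):
Peg 0: [6, 4, 1]
Peg 1: [5, 2]
Peg 2: [3]

After move 9 (0->2):
Peg 0: [6, 4]
Peg 1: [5, 2]
Peg 2: [3, 1]

Answer: Peg 0: [6, 4]
Peg 1: [5, 2]
Peg 2: [3, 1]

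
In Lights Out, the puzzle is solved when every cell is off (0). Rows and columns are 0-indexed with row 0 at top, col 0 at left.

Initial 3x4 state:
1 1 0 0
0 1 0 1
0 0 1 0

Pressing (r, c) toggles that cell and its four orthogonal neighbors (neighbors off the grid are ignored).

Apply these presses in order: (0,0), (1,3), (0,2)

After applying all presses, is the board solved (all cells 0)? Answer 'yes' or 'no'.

After press 1 at (0,0):
0 0 0 0
1 1 0 1
0 0 1 0

After press 2 at (1,3):
0 0 0 1
1 1 1 0
0 0 1 1

After press 3 at (0,2):
0 1 1 0
1 1 0 0
0 0 1 1

Lights still on: 6

Answer: no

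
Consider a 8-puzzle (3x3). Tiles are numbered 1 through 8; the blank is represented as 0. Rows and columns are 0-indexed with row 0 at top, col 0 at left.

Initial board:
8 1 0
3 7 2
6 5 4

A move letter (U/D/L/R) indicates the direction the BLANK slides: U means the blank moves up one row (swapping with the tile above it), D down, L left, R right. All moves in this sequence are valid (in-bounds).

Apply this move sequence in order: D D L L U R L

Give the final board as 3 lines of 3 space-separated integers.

Answer: 8 1 2
0 7 4
3 6 5

Derivation:
After move 1 (D):
8 1 2
3 7 0
6 5 4

After move 2 (D):
8 1 2
3 7 4
6 5 0

After move 3 (L):
8 1 2
3 7 4
6 0 5

After move 4 (L):
8 1 2
3 7 4
0 6 5

After move 5 (U):
8 1 2
0 7 4
3 6 5

After move 6 (R):
8 1 2
7 0 4
3 6 5

After move 7 (L):
8 1 2
0 7 4
3 6 5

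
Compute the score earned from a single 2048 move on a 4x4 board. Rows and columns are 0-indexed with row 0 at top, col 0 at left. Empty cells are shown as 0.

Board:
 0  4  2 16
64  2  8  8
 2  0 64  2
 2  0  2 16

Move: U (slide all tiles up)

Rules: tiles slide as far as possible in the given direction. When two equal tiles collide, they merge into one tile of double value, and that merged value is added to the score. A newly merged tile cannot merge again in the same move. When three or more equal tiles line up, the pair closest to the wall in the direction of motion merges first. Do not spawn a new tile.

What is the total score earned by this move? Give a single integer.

Answer: 4

Derivation:
Slide up:
col 0: [0, 64, 2, 2] -> [64, 4, 0, 0]  score +4 (running 4)
col 1: [4, 2, 0, 0] -> [4, 2, 0, 0]  score +0 (running 4)
col 2: [2, 8, 64, 2] -> [2, 8, 64, 2]  score +0 (running 4)
col 3: [16, 8, 2, 16] -> [16, 8, 2, 16]  score +0 (running 4)
Board after move:
64  4  2 16
 4  2  8  8
 0  0 64  2
 0  0  2 16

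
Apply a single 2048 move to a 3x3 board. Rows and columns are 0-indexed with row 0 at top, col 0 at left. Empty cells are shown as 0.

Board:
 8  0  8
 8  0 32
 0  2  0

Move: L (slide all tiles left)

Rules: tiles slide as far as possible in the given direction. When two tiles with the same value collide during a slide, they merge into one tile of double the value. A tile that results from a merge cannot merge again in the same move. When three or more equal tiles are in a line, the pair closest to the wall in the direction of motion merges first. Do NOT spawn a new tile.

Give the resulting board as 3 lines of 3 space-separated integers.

Answer: 16  0  0
 8 32  0
 2  0  0

Derivation:
Slide left:
row 0: [8, 0, 8] -> [16, 0, 0]
row 1: [8, 0, 32] -> [8, 32, 0]
row 2: [0, 2, 0] -> [2, 0, 0]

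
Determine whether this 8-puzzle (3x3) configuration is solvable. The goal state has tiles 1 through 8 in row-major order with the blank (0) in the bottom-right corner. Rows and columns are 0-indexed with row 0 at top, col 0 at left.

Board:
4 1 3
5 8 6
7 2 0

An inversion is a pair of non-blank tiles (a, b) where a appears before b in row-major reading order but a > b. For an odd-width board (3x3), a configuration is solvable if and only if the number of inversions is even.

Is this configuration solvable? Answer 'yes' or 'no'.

Answer: yes

Derivation:
Inversions (pairs i<j in row-major order where tile[i] > tile[j] > 0): 10
10 is even, so the puzzle is solvable.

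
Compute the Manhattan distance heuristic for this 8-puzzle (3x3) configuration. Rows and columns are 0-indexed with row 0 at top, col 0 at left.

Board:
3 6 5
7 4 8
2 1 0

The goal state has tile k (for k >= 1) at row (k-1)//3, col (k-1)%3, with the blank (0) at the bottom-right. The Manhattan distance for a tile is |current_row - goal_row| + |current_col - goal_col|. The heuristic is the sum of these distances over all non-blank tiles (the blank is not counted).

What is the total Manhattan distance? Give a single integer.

Tile 3: (0,0)->(0,2) = 2
Tile 6: (0,1)->(1,2) = 2
Tile 5: (0,2)->(1,1) = 2
Tile 7: (1,0)->(2,0) = 1
Tile 4: (1,1)->(1,0) = 1
Tile 8: (1,2)->(2,1) = 2
Tile 2: (2,0)->(0,1) = 3
Tile 1: (2,1)->(0,0) = 3
Sum: 2 + 2 + 2 + 1 + 1 + 2 + 3 + 3 = 16

Answer: 16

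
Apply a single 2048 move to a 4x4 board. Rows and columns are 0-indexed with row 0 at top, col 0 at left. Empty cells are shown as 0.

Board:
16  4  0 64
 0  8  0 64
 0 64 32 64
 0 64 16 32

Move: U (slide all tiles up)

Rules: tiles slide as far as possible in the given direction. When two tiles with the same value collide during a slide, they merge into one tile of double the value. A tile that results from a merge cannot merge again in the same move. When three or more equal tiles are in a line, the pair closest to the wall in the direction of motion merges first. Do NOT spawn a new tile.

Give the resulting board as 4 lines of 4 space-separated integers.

Answer:  16   4  32 128
  0   8  16  64
  0 128   0  32
  0   0   0   0

Derivation:
Slide up:
col 0: [16, 0, 0, 0] -> [16, 0, 0, 0]
col 1: [4, 8, 64, 64] -> [4, 8, 128, 0]
col 2: [0, 0, 32, 16] -> [32, 16, 0, 0]
col 3: [64, 64, 64, 32] -> [128, 64, 32, 0]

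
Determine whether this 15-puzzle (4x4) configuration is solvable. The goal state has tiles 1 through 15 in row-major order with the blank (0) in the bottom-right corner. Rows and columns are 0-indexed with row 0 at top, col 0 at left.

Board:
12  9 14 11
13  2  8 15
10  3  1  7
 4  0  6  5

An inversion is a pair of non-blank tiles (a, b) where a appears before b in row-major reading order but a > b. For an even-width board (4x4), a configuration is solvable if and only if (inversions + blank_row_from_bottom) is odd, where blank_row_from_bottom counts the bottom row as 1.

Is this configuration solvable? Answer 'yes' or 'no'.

Answer: no

Derivation:
Inversions: 73
Blank is in row 3 (0-indexed from top), which is row 1 counting from the bottom (bottom = 1).
73 + 1 = 74, which is even, so the puzzle is not solvable.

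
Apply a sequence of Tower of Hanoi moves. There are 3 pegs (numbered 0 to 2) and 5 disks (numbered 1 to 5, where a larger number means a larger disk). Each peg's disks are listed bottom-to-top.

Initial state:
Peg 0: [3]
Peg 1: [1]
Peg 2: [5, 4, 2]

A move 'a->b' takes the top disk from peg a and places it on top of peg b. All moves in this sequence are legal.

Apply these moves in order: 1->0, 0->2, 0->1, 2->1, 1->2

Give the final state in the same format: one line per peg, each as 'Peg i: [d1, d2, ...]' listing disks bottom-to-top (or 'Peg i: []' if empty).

After move 1 (1->0):
Peg 0: [3, 1]
Peg 1: []
Peg 2: [5, 4, 2]

After move 2 (0->2):
Peg 0: [3]
Peg 1: []
Peg 2: [5, 4, 2, 1]

After move 3 (0->1):
Peg 0: []
Peg 1: [3]
Peg 2: [5, 4, 2, 1]

After move 4 (2->1):
Peg 0: []
Peg 1: [3, 1]
Peg 2: [5, 4, 2]

After move 5 (1->2):
Peg 0: []
Peg 1: [3]
Peg 2: [5, 4, 2, 1]

Answer: Peg 0: []
Peg 1: [3]
Peg 2: [5, 4, 2, 1]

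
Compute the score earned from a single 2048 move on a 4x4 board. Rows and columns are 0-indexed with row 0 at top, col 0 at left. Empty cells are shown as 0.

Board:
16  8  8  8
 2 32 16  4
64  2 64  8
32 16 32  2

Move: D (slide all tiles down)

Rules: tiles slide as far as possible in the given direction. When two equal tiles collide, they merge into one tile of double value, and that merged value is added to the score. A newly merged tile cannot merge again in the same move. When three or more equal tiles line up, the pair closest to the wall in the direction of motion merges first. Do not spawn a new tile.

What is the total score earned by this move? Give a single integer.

Answer: 0

Derivation:
Slide down:
col 0: [16, 2, 64, 32] -> [16, 2, 64, 32]  score +0 (running 0)
col 1: [8, 32, 2, 16] -> [8, 32, 2, 16]  score +0 (running 0)
col 2: [8, 16, 64, 32] -> [8, 16, 64, 32]  score +0 (running 0)
col 3: [8, 4, 8, 2] -> [8, 4, 8, 2]  score +0 (running 0)
Board after move:
16  8  8  8
 2 32 16  4
64  2 64  8
32 16 32  2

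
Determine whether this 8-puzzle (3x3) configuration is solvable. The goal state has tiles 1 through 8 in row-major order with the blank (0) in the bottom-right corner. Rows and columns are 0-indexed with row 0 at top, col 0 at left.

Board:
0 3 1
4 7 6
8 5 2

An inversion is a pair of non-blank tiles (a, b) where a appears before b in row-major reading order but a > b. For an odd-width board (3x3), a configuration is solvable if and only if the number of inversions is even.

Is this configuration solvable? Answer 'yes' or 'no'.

Answer: no

Derivation:
Inversions (pairs i<j in row-major order where tile[i] > tile[j] > 0): 11
11 is odd, so the puzzle is not solvable.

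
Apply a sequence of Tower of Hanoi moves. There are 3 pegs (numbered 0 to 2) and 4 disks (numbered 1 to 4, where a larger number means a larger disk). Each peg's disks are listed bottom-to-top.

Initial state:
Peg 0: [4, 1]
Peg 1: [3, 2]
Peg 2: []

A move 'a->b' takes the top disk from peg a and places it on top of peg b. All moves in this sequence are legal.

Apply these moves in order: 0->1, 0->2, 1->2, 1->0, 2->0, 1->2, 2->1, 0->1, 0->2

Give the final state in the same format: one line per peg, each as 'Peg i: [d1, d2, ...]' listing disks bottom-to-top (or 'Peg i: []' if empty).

After move 1 (0->1):
Peg 0: [4]
Peg 1: [3, 2, 1]
Peg 2: []

After move 2 (0->2):
Peg 0: []
Peg 1: [3, 2, 1]
Peg 2: [4]

After move 3 (1->2):
Peg 0: []
Peg 1: [3, 2]
Peg 2: [4, 1]

After move 4 (1->0):
Peg 0: [2]
Peg 1: [3]
Peg 2: [4, 1]

After move 5 (2->0):
Peg 0: [2, 1]
Peg 1: [3]
Peg 2: [4]

After move 6 (1->2):
Peg 0: [2, 1]
Peg 1: []
Peg 2: [4, 3]

After move 7 (2->1):
Peg 0: [2, 1]
Peg 1: [3]
Peg 2: [4]

After move 8 (0->1):
Peg 0: [2]
Peg 1: [3, 1]
Peg 2: [4]

After move 9 (0->2):
Peg 0: []
Peg 1: [3, 1]
Peg 2: [4, 2]

Answer: Peg 0: []
Peg 1: [3, 1]
Peg 2: [4, 2]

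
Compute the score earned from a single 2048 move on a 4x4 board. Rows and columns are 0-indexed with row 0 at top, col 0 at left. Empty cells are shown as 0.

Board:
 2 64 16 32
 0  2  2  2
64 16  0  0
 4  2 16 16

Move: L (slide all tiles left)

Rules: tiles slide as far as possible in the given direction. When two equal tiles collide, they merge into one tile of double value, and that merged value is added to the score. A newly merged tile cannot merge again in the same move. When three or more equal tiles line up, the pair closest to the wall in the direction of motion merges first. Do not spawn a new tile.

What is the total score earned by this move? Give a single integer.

Slide left:
row 0: [2, 64, 16, 32] -> [2, 64, 16, 32]  score +0 (running 0)
row 1: [0, 2, 2, 2] -> [4, 2, 0, 0]  score +4 (running 4)
row 2: [64, 16, 0, 0] -> [64, 16, 0, 0]  score +0 (running 4)
row 3: [4, 2, 16, 16] -> [4, 2, 32, 0]  score +32 (running 36)
Board after move:
 2 64 16 32
 4  2  0  0
64 16  0  0
 4  2 32  0

Answer: 36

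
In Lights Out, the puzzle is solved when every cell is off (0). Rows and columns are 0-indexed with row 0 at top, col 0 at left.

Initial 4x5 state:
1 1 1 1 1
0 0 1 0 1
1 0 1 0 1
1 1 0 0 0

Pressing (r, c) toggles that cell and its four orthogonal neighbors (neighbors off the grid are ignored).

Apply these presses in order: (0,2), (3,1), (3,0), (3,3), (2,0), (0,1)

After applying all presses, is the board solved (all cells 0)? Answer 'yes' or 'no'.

Answer: no

Derivation:
After press 1 at (0,2):
1 0 0 0 1
0 0 0 0 1
1 0 1 0 1
1 1 0 0 0

After press 2 at (3,1):
1 0 0 0 1
0 0 0 0 1
1 1 1 0 1
0 0 1 0 0

After press 3 at (3,0):
1 0 0 0 1
0 0 0 0 1
0 1 1 0 1
1 1 1 0 0

After press 4 at (3,3):
1 0 0 0 1
0 0 0 0 1
0 1 1 1 1
1 1 0 1 1

After press 5 at (2,0):
1 0 0 0 1
1 0 0 0 1
1 0 1 1 1
0 1 0 1 1

After press 6 at (0,1):
0 1 1 0 1
1 1 0 0 1
1 0 1 1 1
0 1 0 1 1

Lights still on: 13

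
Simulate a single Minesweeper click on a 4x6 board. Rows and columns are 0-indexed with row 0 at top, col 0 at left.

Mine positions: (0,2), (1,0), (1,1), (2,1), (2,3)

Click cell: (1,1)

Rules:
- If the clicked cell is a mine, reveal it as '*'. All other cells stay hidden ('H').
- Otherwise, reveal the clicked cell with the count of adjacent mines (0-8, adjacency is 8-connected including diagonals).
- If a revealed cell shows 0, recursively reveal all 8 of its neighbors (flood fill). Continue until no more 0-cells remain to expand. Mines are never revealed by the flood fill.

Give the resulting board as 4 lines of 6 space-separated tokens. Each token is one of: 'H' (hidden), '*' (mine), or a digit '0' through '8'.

H H H H H H
H * H H H H
H H H H H H
H H H H H H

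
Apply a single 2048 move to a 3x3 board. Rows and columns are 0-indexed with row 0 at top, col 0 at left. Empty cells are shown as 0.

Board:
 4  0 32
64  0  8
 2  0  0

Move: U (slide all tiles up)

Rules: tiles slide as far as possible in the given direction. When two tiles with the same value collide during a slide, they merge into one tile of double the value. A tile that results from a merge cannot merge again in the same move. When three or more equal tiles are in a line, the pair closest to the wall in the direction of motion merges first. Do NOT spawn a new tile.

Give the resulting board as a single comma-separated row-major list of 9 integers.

Answer: 4, 0, 32, 64, 0, 8, 2, 0, 0

Derivation:
Slide up:
col 0: [4, 64, 2] -> [4, 64, 2]
col 1: [0, 0, 0] -> [0, 0, 0]
col 2: [32, 8, 0] -> [32, 8, 0]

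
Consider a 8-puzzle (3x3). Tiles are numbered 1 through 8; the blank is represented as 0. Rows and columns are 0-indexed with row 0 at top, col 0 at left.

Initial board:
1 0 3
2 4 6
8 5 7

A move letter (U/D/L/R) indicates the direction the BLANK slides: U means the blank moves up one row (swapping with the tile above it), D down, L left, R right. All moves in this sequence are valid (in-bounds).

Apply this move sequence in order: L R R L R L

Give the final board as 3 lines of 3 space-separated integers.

Answer: 1 0 3
2 4 6
8 5 7

Derivation:
After move 1 (L):
0 1 3
2 4 6
8 5 7

After move 2 (R):
1 0 3
2 4 6
8 5 7

After move 3 (R):
1 3 0
2 4 6
8 5 7

After move 4 (L):
1 0 3
2 4 6
8 5 7

After move 5 (R):
1 3 0
2 4 6
8 5 7

After move 6 (L):
1 0 3
2 4 6
8 5 7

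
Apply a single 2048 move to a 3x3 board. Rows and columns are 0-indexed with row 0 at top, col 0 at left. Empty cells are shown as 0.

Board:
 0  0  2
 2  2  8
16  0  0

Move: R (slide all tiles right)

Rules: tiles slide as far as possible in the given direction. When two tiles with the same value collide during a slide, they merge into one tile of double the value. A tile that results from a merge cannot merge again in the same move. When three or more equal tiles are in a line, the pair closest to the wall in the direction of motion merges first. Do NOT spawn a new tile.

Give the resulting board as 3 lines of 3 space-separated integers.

Answer:  0  0  2
 0  4  8
 0  0 16

Derivation:
Slide right:
row 0: [0, 0, 2] -> [0, 0, 2]
row 1: [2, 2, 8] -> [0, 4, 8]
row 2: [16, 0, 0] -> [0, 0, 16]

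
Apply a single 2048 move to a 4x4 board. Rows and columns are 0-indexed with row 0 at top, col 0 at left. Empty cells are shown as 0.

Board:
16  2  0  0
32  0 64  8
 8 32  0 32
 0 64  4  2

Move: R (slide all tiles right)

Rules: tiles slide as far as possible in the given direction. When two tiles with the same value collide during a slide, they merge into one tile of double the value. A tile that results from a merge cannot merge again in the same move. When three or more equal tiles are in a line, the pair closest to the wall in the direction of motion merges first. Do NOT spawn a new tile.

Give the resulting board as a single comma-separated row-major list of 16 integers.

Answer: 0, 0, 16, 2, 0, 32, 64, 8, 0, 0, 8, 64, 0, 64, 4, 2

Derivation:
Slide right:
row 0: [16, 2, 0, 0] -> [0, 0, 16, 2]
row 1: [32, 0, 64, 8] -> [0, 32, 64, 8]
row 2: [8, 32, 0, 32] -> [0, 0, 8, 64]
row 3: [0, 64, 4, 2] -> [0, 64, 4, 2]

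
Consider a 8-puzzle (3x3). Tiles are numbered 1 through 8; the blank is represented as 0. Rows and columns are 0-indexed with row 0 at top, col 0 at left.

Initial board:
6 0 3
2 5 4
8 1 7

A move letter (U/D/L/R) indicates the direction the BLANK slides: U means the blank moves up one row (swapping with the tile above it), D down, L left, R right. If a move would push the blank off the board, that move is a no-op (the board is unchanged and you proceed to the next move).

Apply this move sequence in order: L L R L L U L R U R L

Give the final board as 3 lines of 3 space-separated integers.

Answer: 6 0 3
2 5 4
8 1 7

Derivation:
After move 1 (L):
0 6 3
2 5 4
8 1 7

After move 2 (L):
0 6 3
2 5 4
8 1 7

After move 3 (R):
6 0 3
2 5 4
8 1 7

After move 4 (L):
0 6 3
2 5 4
8 1 7

After move 5 (L):
0 6 3
2 5 4
8 1 7

After move 6 (U):
0 6 3
2 5 4
8 1 7

After move 7 (L):
0 6 3
2 5 4
8 1 7

After move 8 (R):
6 0 3
2 5 4
8 1 7

After move 9 (U):
6 0 3
2 5 4
8 1 7

After move 10 (R):
6 3 0
2 5 4
8 1 7

After move 11 (L):
6 0 3
2 5 4
8 1 7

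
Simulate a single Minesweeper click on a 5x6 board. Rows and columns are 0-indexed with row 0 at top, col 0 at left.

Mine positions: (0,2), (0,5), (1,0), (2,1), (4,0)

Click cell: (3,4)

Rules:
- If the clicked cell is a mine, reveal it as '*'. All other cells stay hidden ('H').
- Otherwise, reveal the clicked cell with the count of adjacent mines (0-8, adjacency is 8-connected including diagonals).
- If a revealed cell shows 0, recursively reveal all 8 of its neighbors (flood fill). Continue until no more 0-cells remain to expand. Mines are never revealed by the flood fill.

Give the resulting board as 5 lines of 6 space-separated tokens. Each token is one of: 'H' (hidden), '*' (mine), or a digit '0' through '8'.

H H H H H H
H H 2 1 1 1
H H 1 0 0 0
H 2 1 0 0 0
H 1 0 0 0 0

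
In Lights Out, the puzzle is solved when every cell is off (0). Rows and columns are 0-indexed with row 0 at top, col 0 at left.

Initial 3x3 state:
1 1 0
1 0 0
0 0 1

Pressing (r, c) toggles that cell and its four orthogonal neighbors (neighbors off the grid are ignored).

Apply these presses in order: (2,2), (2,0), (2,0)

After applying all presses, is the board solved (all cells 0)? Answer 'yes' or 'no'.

After press 1 at (2,2):
1 1 0
1 0 1
0 1 0

After press 2 at (2,0):
1 1 0
0 0 1
1 0 0

After press 3 at (2,0):
1 1 0
1 0 1
0 1 0

Lights still on: 5

Answer: no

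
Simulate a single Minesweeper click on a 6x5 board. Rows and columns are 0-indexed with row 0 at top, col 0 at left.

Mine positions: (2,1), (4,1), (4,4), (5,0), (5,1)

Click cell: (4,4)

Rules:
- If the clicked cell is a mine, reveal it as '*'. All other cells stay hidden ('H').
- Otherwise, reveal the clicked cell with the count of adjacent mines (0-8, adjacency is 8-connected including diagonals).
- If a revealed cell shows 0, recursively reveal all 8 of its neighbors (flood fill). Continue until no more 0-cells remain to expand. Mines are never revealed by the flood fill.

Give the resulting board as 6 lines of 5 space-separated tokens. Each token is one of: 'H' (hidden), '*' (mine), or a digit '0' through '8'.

H H H H H
H H H H H
H H H H H
H H H H H
H H H H *
H H H H H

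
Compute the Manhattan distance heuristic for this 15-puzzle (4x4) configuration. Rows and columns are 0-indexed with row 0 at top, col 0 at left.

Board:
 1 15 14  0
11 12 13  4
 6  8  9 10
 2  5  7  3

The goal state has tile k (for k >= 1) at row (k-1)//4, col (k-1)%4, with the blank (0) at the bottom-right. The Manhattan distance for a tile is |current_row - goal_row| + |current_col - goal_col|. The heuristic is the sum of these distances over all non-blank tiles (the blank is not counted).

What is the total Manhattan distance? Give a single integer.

Tile 1: at (0,0), goal (0,0), distance |0-0|+|0-0| = 0
Tile 15: at (0,1), goal (3,2), distance |0-3|+|1-2| = 4
Tile 14: at (0,2), goal (3,1), distance |0-3|+|2-1| = 4
Tile 11: at (1,0), goal (2,2), distance |1-2|+|0-2| = 3
Tile 12: at (1,1), goal (2,3), distance |1-2|+|1-3| = 3
Tile 13: at (1,2), goal (3,0), distance |1-3|+|2-0| = 4
Tile 4: at (1,3), goal (0,3), distance |1-0|+|3-3| = 1
Tile 6: at (2,0), goal (1,1), distance |2-1|+|0-1| = 2
Tile 8: at (2,1), goal (1,3), distance |2-1|+|1-3| = 3
Tile 9: at (2,2), goal (2,0), distance |2-2|+|2-0| = 2
Tile 10: at (2,3), goal (2,1), distance |2-2|+|3-1| = 2
Tile 2: at (3,0), goal (0,1), distance |3-0|+|0-1| = 4
Tile 5: at (3,1), goal (1,0), distance |3-1|+|1-0| = 3
Tile 7: at (3,2), goal (1,2), distance |3-1|+|2-2| = 2
Tile 3: at (3,3), goal (0,2), distance |3-0|+|3-2| = 4
Sum: 0 + 4 + 4 + 3 + 3 + 4 + 1 + 2 + 3 + 2 + 2 + 4 + 3 + 2 + 4 = 41

Answer: 41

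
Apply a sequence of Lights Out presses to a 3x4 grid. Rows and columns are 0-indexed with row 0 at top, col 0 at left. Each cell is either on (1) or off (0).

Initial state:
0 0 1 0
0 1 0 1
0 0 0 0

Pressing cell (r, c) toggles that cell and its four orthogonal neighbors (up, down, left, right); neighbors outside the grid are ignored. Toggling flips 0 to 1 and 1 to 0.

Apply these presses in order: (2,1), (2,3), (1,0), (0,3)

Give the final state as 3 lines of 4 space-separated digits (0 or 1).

After press 1 at (2,1):
0 0 1 0
0 0 0 1
1 1 1 0

After press 2 at (2,3):
0 0 1 0
0 0 0 0
1 1 0 1

After press 3 at (1,0):
1 0 1 0
1 1 0 0
0 1 0 1

After press 4 at (0,3):
1 0 0 1
1 1 0 1
0 1 0 1

Answer: 1 0 0 1
1 1 0 1
0 1 0 1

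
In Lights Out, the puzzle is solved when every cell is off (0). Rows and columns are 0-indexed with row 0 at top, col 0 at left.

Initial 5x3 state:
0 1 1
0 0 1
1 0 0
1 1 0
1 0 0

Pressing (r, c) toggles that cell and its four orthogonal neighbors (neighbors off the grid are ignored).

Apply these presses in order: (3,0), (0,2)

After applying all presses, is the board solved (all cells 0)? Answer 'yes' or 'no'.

After press 1 at (3,0):
0 1 1
0 0 1
0 0 0
0 0 0
0 0 0

After press 2 at (0,2):
0 0 0
0 0 0
0 0 0
0 0 0
0 0 0

Lights still on: 0

Answer: yes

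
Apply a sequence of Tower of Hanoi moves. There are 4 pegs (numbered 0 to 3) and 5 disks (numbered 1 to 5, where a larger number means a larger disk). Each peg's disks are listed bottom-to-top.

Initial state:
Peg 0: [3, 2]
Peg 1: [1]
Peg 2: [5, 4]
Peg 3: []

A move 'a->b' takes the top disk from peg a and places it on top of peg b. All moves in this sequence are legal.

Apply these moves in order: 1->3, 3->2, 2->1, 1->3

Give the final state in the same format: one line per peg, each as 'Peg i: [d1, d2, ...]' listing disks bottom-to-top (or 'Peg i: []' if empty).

Answer: Peg 0: [3, 2]
Peg 1: []
Peg 2: [5, 4]
Peg 3: [1]

Derivation:
After move 1 (1->3):
Peg 0: [3, 2]
Peg 1: []
Peg 2: [5, 4]
Peg 3: [1]

After move 2 (3->2):
Peg 0: [3, 2]
Peg 1: []
Peg 2: [5, 4, 1]
Peg 3: []

After move 3 (2->1):
Peg 0: [3, 2]
Peg 1: [1]
Peg 2: [5, 4]
Peg 3: []

After move 4 (1->3):
Peg 0: [3, 2]
Peg 1: []
Peg 2: [5, 4]
Peg 3: [1]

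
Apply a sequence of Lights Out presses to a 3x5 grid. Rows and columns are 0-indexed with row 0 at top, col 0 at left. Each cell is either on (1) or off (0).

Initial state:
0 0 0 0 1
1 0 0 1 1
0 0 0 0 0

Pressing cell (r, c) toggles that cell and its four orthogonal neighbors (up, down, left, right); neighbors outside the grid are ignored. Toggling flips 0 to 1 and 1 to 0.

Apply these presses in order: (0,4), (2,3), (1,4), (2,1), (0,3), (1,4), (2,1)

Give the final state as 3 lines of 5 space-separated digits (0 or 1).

After press 1 at (0,4):
0 0 0 1 0
1 0 0 1 0
0 0 0 0 0

After press 2 at (2,3):
0 0 0 1 0
1 0 0 0 0
0 0 1 1 1

After press 3 at (1,4):
0 0 0 1 1
1 0 0 1 1
0 0 1 1 0

After press 4 at (2,1):
0 0 0 1 1
1 1 0 1 1
1 1 0 1 0

After press 5 at (0,3):
0 0 1 0 0
1 1 0 0 1
1 1 0 1 0

After press 6 at (1,4):
0 0 1 0 1
1 1 0 1 0
1 1 0 1 1

After press 7 at (2,1):
0 0 1 0 1
1 0 0 1 0
0 0 1 1 1

Answer: 0 0 1 0 1
1 0 0 1 0
0 0 1 1 1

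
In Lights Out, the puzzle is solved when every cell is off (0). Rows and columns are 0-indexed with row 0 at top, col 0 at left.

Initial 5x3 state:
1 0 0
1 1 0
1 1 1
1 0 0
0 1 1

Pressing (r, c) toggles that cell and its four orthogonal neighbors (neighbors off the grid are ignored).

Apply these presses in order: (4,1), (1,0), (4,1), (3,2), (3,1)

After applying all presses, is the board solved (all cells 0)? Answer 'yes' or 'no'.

Answer: yes

Derivation:
After press 1 at (4,1):
1 0 0
1 1 0
1 1 1
1 1 0
1 0 0

After press 2 at (1,0):
0 0 0
0 0 0
0 1 1
1 1 0
1 0 0

After press 3 at (4,1):
0 0 0
0 0 0
0 1 1
1 0 0
0 1 1

After press 4 at (3,2):
0 0 0
0 0 0
0 1 0
1 1 1
0 1 0

After press 5 at (3,1):
0 0 0
0 0 0
0 0 0
0 0 0
0 0 0

Lights still on: 0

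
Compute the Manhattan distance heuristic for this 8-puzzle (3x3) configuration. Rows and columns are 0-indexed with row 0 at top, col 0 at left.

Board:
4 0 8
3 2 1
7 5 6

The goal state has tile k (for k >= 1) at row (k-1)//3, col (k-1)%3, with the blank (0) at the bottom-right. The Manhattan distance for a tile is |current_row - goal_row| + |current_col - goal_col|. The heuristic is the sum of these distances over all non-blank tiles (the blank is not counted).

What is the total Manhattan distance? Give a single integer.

Answer: 13

Derivation:
Tile 4: (0,0)->(1,0) = 1
Tile 8: (0,2)->(2,1) = 3
Tile 3: (1,0)->(0,2) = 3
Tile 2: (1,1)->(0,1) = 1
Tile 1: (1,2)->(0,0) = 3
Tile 7: (2,0)->(2,0) = 0
Tile 5: (2,1)->(1,1) = 1
Tile 6: (2,2)->(1,2) = 1
Sum: 1 + 3 + 3 + 1 + 3 + 0 + 1 + 1 = 13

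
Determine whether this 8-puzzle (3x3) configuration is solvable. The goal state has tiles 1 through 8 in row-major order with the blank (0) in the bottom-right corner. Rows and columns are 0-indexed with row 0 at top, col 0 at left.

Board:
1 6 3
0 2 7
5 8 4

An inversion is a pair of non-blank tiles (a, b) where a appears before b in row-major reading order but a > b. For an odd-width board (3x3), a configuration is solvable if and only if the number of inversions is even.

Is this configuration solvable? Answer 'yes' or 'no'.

Inversions (pairs i<j in row-major order where tile[i] > tile[j] > 0): 9
9 is odd, so the puzzle is not solvable.

Answer: no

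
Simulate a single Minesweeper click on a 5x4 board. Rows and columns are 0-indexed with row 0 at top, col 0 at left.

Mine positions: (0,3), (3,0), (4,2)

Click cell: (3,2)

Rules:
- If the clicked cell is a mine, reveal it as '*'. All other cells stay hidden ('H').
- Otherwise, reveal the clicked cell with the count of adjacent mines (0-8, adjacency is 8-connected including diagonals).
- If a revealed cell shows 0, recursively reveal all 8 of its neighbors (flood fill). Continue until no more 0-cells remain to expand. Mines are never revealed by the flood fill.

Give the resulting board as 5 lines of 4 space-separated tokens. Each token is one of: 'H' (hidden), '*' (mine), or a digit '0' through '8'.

H H H H
H H H H
H H H H
H H 1 H
H H H H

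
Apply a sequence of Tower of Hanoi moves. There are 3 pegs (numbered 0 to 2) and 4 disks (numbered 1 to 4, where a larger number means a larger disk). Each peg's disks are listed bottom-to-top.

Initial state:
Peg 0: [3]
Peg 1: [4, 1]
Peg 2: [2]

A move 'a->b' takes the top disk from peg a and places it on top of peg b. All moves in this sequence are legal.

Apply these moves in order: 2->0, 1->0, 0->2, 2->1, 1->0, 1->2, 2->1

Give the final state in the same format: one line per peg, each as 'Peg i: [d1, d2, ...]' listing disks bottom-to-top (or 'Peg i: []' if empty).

After move 1 (2->0):
Peg 0: [3, 2]
Peg 1: [4, 1]
Peg 2: []

After move 2 (1->0):
Peg 0: [3, 2, 1]
Peg 1: [4]
Peg 2: []

After move 3 (0->2):
Peg 0: [3, 2]
Peg 1: [4]
Peg 2: [1]

After move 4 (2->1):
Peg 0: [3, 2]
Peg 1: [4, 1]
Peg 2: []

After move 5 (1->0):
Peg 0: [3, 2, 1]
Peg 1: [4]
Peg 2: []

After move 6 (1->2):
Peg 0: [3, 2, 1]
Peg 1: []
Peg 2: [4]

After move 7 (2->1):
Peg 0: [3, 2, 1]
Peg 1: [4]
Peg 2: []

Answer: Peg 0: [3, 2, 1]
Peg 1: [4]
Peg 2: []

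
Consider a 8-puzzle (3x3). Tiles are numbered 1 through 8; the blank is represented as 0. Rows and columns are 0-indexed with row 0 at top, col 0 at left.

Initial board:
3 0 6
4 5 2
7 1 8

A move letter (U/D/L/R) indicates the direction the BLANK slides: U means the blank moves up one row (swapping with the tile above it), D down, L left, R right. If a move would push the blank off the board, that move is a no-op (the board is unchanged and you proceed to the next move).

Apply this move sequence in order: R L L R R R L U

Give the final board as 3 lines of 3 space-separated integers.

Answer: 3 0 6
4 5 2
7 1 8

Derivation:
After move 1 (R):
3 6 0
4 5 2
7 1 8

After move 2 (L):
3 0 6
4 5 2
7 1 8

After move 3 (L):
0 3 6
4 5 2
7 1 8

After move 4 (R):
3 0 6
4 5 2
7 1 8

After move 5 (R):
3 6 0
4 5 2
7 1 8

After move 6 (R):
3 6 0
4 5 2
7 1 8

After move 7 (L):
3 0 6
4 5 2
7 1 8

After move 8 (U):
3 0 6
4 5 2
7 1 8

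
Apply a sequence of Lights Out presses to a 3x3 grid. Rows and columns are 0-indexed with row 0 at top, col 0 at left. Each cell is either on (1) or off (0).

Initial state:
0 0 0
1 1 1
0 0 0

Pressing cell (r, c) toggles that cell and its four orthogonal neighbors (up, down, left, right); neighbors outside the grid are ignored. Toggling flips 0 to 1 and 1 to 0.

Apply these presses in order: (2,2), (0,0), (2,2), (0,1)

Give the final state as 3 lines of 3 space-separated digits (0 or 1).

After press 1 at (2,2):
0 0 0
1 1 0
0 1 1

After press 2 at (0,0):
1 1 0
0 1 0
0 1 1

After press 3 at (2,2):
1 1 0
0 1 1
0 0 0

After press 4 at (0,1):
0 0 1
0 0 1
0 0 0

Answer: 0 0 1
0 0 1
0 0 0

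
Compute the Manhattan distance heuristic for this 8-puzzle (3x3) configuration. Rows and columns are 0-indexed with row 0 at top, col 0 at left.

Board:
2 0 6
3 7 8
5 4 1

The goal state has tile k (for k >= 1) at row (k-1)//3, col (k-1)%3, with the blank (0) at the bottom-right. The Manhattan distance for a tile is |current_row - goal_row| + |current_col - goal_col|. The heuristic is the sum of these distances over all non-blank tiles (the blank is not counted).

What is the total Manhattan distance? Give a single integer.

Answer: 17

Derivation:
Tile 2: at (0,0), goal (0,1), distance |0-0|+|0-1| = 1
Tile 6: at (0,2), goal (1,2), distance |0-1|+|2-2| = 1
Tile 3: at (1,0), goal (0,2), distance |1-0|+|0-2| = 3
Tile 7: at (1,1), goal (2,0), distance |1-2|+|1-0| = 2
Tile 8: at (1,2), goal (2,1), distance |1-2|+|2-1| = 2
Tile 5: at (2,0), goal (1,1), distance |2-1|+|0-1| = 2
Tile 4: at (2,1), goal (1,0), distance |2-1|+|1-0| = 2
Tile 1: at (2,2), goal (0,0), distance |2-0|+|2-0| = 4
Sum: 1 + 1 + 3 + 2 + 2 + 2 + 2 + 4 = 17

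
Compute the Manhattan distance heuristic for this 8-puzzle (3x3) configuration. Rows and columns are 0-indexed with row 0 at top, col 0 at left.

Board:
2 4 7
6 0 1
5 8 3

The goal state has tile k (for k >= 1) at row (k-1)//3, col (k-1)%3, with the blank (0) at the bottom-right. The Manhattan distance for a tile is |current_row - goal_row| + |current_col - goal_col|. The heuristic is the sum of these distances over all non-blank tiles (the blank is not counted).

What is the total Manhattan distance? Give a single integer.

Answer: 16

Derivation:
Tile 2: (0,0)->(0,1) = 1
Tile 4: (0,1)->(1,0) = 2
Tile 7: (0,2)->(2,0) = 4
Tile 6: (1,0)->(1,2) = 2
Tile 1: (1,2)->(0,0) = 3
Tile 5: (2,0)->(1,1) = 2
Tile 8: (2,1)->(2,1) = 0
Tile 3: (2,2)->(0,2) = 2
Sum: 1 + 2 + 4 + 2 + 3 + 2 + 0 + 2 = 16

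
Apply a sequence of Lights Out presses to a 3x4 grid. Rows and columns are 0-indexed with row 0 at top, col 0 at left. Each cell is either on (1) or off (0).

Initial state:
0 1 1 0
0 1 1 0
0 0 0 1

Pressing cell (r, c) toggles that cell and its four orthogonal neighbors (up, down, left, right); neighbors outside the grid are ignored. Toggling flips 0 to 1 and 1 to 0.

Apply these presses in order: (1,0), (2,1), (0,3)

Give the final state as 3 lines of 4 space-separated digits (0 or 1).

After press 1 at (1,0):
1 1 1 0
1 0 1 0
1 0 0 1

After press 2 at (2,1):
1 1 1 0
1 1 1 0
0 1 1 1

After press 3 at (0,3):
1 1 0 1
1 1 1 1
0 1 1 1

Answer: 1 1 0 1
1 1 1 1
0 1 1 1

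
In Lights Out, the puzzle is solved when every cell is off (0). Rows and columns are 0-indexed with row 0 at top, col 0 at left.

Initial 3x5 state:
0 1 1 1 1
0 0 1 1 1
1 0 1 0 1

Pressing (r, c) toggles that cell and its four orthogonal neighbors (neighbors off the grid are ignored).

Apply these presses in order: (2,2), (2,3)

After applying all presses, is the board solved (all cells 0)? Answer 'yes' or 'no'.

After press 1 at (2,2):
0 1 1 1 1
0 0 0 1 1
1 1 0 1 1

After press 2 at (2,3):
0 1 1 1 1
0 0 0 0 1
1 1 1 0 0

Lights still on: 8

Answer: no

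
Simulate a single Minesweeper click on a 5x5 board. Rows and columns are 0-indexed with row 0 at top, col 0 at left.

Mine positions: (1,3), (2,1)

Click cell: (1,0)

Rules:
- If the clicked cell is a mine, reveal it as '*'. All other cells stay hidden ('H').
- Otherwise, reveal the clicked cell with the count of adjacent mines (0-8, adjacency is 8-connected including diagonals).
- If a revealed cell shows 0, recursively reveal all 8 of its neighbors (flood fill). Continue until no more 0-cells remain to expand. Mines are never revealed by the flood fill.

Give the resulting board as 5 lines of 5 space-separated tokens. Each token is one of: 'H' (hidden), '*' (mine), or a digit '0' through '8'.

H H H H H
1 H H H H
H H H H H
H H H H H
H H H H H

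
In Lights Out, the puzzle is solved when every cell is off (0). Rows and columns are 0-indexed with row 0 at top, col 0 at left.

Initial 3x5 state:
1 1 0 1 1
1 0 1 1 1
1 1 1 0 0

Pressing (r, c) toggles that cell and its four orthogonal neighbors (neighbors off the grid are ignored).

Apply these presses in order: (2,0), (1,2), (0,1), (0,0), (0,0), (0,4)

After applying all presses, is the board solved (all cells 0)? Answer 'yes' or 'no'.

Answer: yes

Derivation:
After press 1 at (2,0):
1 1 0 1 1
0 0 1 1 1
0 0 1 0 0

After press 2 at (1,2):
1 1 1 1 1
0 1 0 0 1
0 0 0 0 0

After press 3 at (0,1):
0 0 0 1 1
0 0 0 0 1
0 0 0 0 0

After press 4 at (0,0):
1 1 0 1 1
1 0 0 0 1
0 0 0 0 0

After press 5 at (0,0):
0 0 0 1 1
0 0 0 0 1
0 0 0 0 0

After press 6 at (0,4):
0 0 0 0 0
0 0 0 0 0
0 0 0 0 0

Lights still on: 0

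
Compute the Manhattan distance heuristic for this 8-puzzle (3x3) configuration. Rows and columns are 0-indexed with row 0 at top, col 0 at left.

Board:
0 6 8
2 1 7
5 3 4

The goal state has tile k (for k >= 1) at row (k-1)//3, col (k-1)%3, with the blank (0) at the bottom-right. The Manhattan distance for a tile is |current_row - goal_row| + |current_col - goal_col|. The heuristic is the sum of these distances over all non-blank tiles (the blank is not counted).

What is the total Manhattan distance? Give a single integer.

Tile 6: (0,1)->(1,2) = 2
Tile 8: (0,2)->(2,1) = 3
Tile 2: (1,0)->(0,1) = 2
Tile 1: (1,1)->(0,0) = 2
Tile 7: (1,2)->(2,0) = 3
Tile 5: (2,0)->(1,1) = 2
Tile 3: (2,1)->(0,2) = 3
Tile 4: (2,2)->(1,0) = 3
Sum: 2 + 3 + 2 + 2 + 3 + 2 + 3 + 3 = 20

Answer: 20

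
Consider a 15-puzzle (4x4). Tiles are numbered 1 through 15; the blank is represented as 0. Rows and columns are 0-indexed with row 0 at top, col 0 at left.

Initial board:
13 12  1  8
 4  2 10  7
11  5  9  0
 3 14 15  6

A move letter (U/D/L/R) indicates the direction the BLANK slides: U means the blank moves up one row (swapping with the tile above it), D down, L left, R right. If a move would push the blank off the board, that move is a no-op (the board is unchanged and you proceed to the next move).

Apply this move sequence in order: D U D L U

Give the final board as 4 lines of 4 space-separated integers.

Answer: 13 12  1  8
 4  2 10  7
11  5  0  6
 3 14  9 15

Derivation:
After move 1 (D):
13 12  1  8
 4  2 10  7
11  5  9  6
 3 14 15  0

After move 2 (U):
13 12  1  8
 4  2 10  7
11  5  9  0
 3 14 15  6

After move 3 (D):
13 12  1  8
 4  2 10  7
11  5  9  6
 3 14 15  0

After move 4 (L):
13 12  1  8
 4  2 10  7
11  5  9  6
 3 14  0 15

After move 5 (U):
13 12  1  8
 4  2 10  7
11  5  0  6
 3 14  9 15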